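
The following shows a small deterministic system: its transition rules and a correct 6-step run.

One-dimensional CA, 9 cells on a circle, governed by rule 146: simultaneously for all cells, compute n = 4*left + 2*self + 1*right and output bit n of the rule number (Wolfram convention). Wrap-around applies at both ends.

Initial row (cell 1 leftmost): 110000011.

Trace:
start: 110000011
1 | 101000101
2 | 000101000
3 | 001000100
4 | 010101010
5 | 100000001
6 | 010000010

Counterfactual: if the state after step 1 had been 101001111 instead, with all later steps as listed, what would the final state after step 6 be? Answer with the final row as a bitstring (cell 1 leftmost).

010000001

state after step 1 := 101001111
2 | 000110111
3 | 101000010
4 | 000100100
5 | 001011010
6 | 010000001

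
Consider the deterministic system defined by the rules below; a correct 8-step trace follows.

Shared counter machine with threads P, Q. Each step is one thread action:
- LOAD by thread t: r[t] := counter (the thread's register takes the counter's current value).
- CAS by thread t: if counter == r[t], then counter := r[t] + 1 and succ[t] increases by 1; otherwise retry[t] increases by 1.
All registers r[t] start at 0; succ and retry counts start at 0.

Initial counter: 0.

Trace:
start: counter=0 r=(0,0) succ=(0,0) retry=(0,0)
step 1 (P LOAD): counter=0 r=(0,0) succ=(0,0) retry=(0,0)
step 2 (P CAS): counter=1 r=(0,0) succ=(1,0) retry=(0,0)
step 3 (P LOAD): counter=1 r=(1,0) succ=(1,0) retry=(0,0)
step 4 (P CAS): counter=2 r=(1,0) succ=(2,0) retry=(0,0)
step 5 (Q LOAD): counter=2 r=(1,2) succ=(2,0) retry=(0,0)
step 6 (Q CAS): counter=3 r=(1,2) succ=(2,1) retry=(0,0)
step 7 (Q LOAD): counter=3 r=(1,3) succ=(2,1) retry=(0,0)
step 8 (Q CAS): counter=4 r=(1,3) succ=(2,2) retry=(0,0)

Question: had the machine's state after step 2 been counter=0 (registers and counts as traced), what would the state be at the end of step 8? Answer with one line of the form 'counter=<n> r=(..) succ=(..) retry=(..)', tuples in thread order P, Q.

counter=3 r=(0,2) succ=(2,2) retry=(0,0)

state after step 2 := counter=0 r=(0,0) succ=(1,0) retry=(0,0)
step 3 (P LOAD): counter=0 r=(0,0) succ=(1,0) retry=(0,0)
step 4 (P CAS): counter=1 r=(0,0) succ=(2,0) retry=(0,0)
step 5 (Q LOAD): counter=1 r=(0,1) succ=(2,0) retry=(0,0)
step 6 (Q CAS): counter=2 r=(0,1) succ=(2,1) retry=(0,0)
step 7 (Q LOAD): counter=2 r=(0,2) succ=(2,1) retry=(0,0)
step 8 (Q CAS): counter=3 r=(0,2) succ=(2,2) retry=(0,0)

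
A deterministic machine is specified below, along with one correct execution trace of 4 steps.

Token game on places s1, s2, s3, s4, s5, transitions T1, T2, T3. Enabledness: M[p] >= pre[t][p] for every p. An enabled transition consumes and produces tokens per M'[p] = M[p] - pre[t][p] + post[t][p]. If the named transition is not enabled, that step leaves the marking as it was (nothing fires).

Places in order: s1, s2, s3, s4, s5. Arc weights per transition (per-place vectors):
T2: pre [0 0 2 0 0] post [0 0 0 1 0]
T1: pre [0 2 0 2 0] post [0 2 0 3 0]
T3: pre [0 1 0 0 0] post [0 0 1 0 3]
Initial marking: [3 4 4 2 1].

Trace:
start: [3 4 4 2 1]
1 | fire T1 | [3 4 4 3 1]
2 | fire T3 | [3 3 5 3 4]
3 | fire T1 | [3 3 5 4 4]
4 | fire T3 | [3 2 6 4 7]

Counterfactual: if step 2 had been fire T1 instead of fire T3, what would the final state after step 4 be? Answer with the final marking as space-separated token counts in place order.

3 3 5 5 4

(re-executing from step 2 with the substitution; state before step 2: [3 4 4 3 1])
2 | fire T1 | [3 4 4 4 1]
3 | fire T1 | [3 4 4 5 1]
4 | fire T3 | [3 3 5 5 4]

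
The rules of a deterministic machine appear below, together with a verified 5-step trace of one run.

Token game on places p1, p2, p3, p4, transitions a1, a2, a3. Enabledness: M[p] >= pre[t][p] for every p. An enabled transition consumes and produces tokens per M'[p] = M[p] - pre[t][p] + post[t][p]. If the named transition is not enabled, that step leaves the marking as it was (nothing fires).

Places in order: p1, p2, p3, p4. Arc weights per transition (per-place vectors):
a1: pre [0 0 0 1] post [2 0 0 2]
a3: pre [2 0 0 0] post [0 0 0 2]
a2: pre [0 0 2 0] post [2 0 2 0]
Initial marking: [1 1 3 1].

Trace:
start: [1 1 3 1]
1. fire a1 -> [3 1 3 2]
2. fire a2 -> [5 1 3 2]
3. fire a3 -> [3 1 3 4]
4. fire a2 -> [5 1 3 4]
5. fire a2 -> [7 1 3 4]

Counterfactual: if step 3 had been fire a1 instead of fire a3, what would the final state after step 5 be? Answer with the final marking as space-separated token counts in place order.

(re-executing from step 3 with the substitution; state before step 3: [5 1 3 2])
3. fire a1 -> [7 1 3 3]
4. fire a2 -> [9 1 3 3]
5. fire a2 -> [11 1 3 3]

11 1 3 3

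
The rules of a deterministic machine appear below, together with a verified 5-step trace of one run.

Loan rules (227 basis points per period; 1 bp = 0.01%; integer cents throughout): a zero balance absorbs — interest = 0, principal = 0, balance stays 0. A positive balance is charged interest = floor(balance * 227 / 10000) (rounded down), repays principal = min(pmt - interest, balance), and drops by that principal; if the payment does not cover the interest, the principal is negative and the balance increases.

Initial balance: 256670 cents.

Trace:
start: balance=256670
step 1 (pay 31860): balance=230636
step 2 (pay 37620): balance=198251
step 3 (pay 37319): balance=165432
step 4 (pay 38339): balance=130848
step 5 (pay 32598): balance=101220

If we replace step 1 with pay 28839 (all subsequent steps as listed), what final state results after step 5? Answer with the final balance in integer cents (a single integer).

104525

(re-executing from step 1 with the substitution; state before step 1: balance=256670)
step 1 (pay 28839): balance=233657
step 2 (pay 37620): balance=201341
step 3 (pay 37319): balance=168592
step 4 (pay 38339): balance=134080
step 5 (pay 32598): balance=104525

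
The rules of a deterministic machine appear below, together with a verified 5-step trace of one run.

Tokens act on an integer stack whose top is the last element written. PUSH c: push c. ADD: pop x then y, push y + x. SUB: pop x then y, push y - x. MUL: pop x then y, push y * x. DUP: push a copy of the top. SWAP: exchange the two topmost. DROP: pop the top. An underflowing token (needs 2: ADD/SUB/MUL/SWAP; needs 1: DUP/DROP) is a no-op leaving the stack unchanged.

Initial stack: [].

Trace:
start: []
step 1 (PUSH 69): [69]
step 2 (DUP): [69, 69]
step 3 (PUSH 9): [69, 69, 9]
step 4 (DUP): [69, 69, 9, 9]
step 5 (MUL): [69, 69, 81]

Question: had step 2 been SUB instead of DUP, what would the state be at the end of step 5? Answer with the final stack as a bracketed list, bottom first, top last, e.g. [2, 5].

(re-executing from step 2 with the substitution; state before step 2: [69])
step 2 (SUB): [69]
step 3 (PUSH 9): [69, 9]
step 4 (DUP): [69, 9, 9]
step 5 (MUL): [69, 81]

[69, 81]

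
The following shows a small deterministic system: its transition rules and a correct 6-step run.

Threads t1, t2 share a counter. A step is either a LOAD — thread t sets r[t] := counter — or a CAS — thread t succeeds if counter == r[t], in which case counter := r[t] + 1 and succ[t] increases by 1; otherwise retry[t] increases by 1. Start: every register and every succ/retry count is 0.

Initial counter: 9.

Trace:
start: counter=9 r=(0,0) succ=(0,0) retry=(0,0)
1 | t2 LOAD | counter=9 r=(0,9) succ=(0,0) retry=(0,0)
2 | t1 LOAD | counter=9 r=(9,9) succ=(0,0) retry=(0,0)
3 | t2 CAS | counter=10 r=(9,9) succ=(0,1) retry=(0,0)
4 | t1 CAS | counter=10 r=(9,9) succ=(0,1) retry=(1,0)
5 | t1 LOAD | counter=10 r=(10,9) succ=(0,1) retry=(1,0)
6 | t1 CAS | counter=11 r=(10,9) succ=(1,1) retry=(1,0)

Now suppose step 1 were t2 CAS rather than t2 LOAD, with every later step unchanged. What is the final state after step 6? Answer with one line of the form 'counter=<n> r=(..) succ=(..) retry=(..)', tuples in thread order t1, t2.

counter=11 r=(10,0) succ=(2,0) retry=(0,2)

(re-executing from step 1 with the substitution; state before step 1: counter=9 r=(0,0) succ=(0,0) retry=(0,0))
1 | t2 CAS | counter=9 r=(0,0) succ=(0,0) retry=(0,1)
2 | t1 LOAD | counter=9 r=(9,0) succ=(0,0) retry=(0,1)
3 | t2 CAS | counter=9 r=(9,0) succ=(0,0) retry=(0,2)
4 | t1 CAS | counter=10 r=(9,0) succ=(1,0) retry=(0,2)
5 | t1 LOAD | counter=10 r=(10,0) succ=(1,0) retry=(0,2)
6 | t1 CAS | counter=11 r=(10,0) succ=(2,0) retry=(0,2)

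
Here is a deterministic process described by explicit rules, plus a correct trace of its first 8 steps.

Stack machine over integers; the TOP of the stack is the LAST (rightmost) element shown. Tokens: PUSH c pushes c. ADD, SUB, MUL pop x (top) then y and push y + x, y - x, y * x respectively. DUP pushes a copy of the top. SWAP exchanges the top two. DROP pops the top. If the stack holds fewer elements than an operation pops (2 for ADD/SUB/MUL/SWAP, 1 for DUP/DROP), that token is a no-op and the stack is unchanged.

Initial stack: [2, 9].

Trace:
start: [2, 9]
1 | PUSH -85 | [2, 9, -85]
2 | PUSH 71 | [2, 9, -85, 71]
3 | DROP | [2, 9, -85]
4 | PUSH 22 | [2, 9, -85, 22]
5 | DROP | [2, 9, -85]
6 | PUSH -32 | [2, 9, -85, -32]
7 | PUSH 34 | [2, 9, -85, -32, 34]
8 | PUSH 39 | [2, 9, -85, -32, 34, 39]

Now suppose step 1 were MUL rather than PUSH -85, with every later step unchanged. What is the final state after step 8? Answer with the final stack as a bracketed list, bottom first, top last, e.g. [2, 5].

(re-executing from step 1 with the substitution; state before step 1: [2, 9])
1 | MUL | [18]
2 | PUSH 71 | [18, 71]
3 | DROP | [18]
4 | PUSH 22 | [18, 22]
5 | DROP | [18]
6 | PUSH -32 | [18, -32]
7 | PUSH 34 | [18, -32, 34]
8 | PUSH 39 | [18, -32, 34, 39]

[18, -32, 34, 39]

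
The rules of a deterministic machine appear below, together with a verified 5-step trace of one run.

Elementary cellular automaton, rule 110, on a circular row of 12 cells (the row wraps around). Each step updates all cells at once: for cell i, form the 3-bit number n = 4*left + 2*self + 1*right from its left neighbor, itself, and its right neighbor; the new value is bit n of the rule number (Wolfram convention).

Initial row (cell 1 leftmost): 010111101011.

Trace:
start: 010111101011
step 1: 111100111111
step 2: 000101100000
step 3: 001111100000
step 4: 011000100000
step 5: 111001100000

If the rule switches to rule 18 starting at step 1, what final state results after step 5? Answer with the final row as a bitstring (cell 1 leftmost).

000000000000

(re-executing steps 1..5 under rule 18; state before step 1: 010111101011)
step 1: 000000000000
step 2: 000000000000
step 3: 000000000000
step 4: 000000000000
step 5: 000000000000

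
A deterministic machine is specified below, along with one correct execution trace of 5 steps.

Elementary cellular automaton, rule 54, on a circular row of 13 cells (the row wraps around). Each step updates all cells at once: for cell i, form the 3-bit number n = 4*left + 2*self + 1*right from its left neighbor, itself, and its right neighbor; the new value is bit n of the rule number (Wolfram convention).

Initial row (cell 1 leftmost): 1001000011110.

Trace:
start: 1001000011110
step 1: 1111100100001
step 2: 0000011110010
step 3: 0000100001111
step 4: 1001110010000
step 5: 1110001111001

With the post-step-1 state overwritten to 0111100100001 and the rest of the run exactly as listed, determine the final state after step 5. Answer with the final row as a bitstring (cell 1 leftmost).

state after step 1 := 0111100100001
step 2: 1000011110011
step 3: 0100100001100
step 4: 1111110010010
step 5: 0000001111111

0000001111111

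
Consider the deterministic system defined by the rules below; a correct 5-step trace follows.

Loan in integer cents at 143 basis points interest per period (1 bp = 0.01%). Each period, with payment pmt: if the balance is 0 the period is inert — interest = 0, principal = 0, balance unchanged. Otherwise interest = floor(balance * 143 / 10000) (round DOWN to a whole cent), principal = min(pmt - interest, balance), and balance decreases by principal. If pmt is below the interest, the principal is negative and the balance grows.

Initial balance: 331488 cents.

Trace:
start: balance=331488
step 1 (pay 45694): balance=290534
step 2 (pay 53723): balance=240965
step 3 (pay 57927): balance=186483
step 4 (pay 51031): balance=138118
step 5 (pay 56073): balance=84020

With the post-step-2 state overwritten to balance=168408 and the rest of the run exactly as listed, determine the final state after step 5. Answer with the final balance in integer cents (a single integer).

8306

state after step 2 := balance=168408
step 3 (pay 57927): balance=112889
step 4 (pay 51031): balance=63472
step 5 (pay 56073): balance=8306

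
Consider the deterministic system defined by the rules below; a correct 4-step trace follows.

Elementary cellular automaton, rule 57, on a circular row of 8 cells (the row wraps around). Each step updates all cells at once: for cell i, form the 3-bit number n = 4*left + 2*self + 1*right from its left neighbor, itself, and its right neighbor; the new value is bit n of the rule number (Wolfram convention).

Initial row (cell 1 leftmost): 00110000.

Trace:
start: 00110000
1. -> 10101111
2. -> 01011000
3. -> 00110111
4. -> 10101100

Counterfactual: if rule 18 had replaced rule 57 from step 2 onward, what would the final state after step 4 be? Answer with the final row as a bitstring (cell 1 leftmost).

(re-executing steps 2..4 under rule 18; state before step 2: 10101111)
2. -> 00000000
3. -> 00000000
4. -> 00000000

00000000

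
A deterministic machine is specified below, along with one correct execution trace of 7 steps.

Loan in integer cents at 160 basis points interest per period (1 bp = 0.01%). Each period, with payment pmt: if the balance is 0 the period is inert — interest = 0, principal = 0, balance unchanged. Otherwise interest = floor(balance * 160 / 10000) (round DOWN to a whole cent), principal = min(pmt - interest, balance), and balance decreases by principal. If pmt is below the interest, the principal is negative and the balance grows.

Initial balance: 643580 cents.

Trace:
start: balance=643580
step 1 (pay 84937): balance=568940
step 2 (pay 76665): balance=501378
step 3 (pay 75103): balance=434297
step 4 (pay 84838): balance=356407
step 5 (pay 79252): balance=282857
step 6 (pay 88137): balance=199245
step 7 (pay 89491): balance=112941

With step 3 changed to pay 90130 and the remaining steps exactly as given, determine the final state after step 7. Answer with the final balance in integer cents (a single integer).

(re-executing from step 3 with the substitution; state before step 3: balance=501378)
step 3 (pay 90130): balance=419270
step 4 (pay 84838): balance=341140
step 5 (pay 79252): balance=267346
step 6 (pay 88137): balance=183486
step 7 (pay 89491): balance=96930

96930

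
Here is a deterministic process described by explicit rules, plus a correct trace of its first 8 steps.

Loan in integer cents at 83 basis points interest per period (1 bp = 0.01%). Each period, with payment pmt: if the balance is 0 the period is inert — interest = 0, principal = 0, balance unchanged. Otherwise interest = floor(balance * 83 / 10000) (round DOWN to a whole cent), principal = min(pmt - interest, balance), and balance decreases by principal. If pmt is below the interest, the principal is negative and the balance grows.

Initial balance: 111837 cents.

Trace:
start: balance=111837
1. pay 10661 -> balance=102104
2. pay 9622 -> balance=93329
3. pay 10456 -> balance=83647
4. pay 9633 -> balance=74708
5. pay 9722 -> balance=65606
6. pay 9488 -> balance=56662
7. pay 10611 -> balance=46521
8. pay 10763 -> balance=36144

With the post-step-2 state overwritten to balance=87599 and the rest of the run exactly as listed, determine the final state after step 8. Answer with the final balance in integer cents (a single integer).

30122

state after step 2 := balance=87599
3. pay 10456 -> balance=77870
4. pay 9633 -> balance=68883
5. pay 9722 -> balance=59732
6. pay 9488 -> balance=50739
7. pay 10611 -> balance=40549
8. pay 10763 -> balance=30122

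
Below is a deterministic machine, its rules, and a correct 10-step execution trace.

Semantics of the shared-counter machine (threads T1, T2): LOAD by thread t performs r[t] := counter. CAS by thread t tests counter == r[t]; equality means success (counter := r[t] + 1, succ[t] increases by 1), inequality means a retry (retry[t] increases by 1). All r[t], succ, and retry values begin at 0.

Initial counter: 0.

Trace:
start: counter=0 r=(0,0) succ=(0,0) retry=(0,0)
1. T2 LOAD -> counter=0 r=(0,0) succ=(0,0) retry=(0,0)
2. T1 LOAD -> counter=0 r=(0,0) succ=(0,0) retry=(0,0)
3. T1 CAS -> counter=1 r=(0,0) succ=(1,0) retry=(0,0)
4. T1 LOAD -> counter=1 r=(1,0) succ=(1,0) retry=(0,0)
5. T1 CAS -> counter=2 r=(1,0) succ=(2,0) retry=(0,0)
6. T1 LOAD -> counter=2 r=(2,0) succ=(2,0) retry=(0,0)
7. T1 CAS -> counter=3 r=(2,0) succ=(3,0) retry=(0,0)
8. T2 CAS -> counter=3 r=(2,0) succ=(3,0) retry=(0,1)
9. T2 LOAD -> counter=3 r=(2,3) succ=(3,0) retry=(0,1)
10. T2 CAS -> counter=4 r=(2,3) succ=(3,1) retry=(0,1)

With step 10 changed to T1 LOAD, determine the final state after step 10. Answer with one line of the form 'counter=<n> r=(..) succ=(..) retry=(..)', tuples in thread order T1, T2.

(re-executing from step 10 with the substitution; state before step 10: counter=3 r=(2,3) succ=(3,0) retry=(0,1))
10. T1 LOAD -> counter=3 r=(3,3) succ=(3,0) retry=(0,1)

counter=3 r=(3,3) succ=(3,0) retry=(0,1)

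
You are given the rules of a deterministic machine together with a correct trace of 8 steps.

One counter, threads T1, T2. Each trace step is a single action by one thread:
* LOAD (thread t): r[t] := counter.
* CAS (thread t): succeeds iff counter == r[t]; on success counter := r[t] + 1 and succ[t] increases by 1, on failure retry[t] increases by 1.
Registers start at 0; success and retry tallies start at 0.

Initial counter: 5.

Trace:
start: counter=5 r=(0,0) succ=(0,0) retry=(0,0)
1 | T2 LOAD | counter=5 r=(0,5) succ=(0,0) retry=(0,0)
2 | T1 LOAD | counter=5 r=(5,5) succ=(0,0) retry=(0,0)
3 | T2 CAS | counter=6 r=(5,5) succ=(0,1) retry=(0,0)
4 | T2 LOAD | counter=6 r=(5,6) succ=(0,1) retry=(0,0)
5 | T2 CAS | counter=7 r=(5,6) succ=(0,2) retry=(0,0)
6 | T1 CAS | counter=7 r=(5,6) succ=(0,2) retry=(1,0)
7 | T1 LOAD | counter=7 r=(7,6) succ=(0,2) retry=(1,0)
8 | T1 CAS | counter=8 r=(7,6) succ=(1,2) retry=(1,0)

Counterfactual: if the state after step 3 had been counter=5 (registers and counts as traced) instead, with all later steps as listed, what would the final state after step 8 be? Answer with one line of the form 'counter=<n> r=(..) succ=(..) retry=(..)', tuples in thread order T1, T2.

state after step 3 := counter=5 r=(5,5) succ=(0,1) retry=(0,0)
4 | T2 LOAD | counter=5 r=(5,5) succ=(0,1) retry=(0,0)
5 | T2 CAS | counter=6 r=(5,5) succ=(0,2) retry=(0,0)
6 | T1 CAS | counter=6 r=(5,5) succ=(0,2) retry=(1,0)
7 | T1 LOAD | counter=6 r=(6,5) succ=(0,2) retry=(1,0)
8 | T1 CAS | counter=7 r=(6,5) succ=(1,2) retry=(1,0)

counter=7 r=(6,5) succ=(1,2) retry=(1,0)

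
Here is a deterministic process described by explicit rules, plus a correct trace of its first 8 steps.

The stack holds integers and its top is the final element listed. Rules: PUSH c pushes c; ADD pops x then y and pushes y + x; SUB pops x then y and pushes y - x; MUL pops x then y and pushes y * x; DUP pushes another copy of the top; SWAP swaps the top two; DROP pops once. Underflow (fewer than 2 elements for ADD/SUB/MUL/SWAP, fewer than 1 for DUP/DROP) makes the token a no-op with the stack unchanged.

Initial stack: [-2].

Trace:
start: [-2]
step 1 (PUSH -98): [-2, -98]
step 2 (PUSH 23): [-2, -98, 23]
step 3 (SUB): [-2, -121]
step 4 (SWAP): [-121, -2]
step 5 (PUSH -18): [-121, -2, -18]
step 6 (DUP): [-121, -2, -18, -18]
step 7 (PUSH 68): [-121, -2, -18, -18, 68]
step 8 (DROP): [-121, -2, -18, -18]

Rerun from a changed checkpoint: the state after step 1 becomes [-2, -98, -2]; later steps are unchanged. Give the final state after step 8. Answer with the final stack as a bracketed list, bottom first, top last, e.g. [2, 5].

state after step 1 := [-2, -98, -2]
step 2 (PUSH 23): [-2, -98, -2, 23]
step 3 (SUB): [-2, -98, -25]
step 4 (SWAP): [-2, -25, -98]
step 5 (PUSH -18): [-2, -25, -98, -18]
step 6 (DUP): [-2, -25, -98, -18, -18]
step 7 (PUSH 68): [-2, -25, -98, -18, -18, 68]
step 8 (DROP): [-2, -25, -98, -18, -18]

[-2, -25, -98, -18, -18]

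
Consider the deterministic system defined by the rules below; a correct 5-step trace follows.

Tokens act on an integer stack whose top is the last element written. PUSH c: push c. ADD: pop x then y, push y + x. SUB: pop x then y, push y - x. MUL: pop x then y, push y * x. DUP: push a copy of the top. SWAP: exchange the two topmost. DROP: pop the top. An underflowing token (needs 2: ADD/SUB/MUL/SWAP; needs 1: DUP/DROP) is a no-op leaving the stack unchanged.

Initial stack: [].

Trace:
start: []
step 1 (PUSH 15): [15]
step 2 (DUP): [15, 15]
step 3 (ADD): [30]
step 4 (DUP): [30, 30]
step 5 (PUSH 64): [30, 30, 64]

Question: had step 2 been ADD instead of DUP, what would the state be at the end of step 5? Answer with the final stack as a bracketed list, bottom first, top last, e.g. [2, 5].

(re-executing from step 2 with the substitution; state before step 2: [15])
step 2 (ADD): [15]
step 3 (ADD): [15]
step 4 (DUP): [15, 15]
step 5 (PUSH 64): [15, 15, 64]

[15, 15, 64]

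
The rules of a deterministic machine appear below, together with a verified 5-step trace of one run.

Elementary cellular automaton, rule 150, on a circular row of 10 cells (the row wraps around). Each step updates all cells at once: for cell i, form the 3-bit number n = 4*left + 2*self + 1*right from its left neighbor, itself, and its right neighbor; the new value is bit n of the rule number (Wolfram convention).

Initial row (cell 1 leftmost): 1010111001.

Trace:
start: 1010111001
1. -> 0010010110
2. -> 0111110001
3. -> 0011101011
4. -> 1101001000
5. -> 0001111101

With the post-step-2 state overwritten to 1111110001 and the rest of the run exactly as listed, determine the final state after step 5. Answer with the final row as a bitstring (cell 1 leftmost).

state after step 2 := 1111110001
3. -> 1111101010
4. -> 0111001010
5. -> 1010111011

1010111011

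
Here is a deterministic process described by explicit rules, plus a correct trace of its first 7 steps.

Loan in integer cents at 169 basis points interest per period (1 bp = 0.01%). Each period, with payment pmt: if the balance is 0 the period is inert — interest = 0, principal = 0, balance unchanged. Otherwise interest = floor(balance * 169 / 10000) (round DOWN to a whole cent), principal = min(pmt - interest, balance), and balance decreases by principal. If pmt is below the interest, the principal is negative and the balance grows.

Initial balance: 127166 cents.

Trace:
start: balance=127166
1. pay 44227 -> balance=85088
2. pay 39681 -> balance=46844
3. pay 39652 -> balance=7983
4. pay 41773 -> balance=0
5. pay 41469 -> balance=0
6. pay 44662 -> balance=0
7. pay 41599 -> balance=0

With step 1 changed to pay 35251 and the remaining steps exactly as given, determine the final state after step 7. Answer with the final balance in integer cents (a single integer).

0

(re-executing from step 1 with the substitution; state before step 1: balance=127166)
1. pay 35251 -> balance=94064
2. pay 39681 -> balance=55972
3. pay 39652 -> balance=17265
4. pay 41773 -> balance=0
5. pay 41469 -> balance=0
6. pay 44662 -> balance=0
7. pay 41599 -> balance=0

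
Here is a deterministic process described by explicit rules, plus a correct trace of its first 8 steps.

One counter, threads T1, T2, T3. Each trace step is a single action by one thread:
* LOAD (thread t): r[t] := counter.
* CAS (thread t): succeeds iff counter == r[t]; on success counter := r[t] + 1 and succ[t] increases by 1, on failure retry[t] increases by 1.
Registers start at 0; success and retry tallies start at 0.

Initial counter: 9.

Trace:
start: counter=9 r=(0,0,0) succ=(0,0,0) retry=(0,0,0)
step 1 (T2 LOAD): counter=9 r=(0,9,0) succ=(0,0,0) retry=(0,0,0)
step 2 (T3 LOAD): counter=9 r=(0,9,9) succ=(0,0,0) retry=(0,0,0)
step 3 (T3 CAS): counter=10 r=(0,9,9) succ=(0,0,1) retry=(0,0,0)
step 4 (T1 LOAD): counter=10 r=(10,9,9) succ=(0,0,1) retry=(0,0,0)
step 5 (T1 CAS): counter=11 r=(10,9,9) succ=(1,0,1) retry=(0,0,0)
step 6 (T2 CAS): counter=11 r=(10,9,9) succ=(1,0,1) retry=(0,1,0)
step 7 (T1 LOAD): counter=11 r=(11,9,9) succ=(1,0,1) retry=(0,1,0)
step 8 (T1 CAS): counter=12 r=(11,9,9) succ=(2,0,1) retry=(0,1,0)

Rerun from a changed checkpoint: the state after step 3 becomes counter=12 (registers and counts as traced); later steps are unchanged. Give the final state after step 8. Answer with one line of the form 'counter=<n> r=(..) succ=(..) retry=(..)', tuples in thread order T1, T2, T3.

state after step 3 := counter=12 r=(0,9,9) succ=(0,0,1) retry=(0,0,0)
step 4 (T1 LOAD): counter=12 r=(12,9,9) succ=(0,0,1) retry=(0,0,0)
step 5 (T1 CAS): counter=13 r=(12,9,9) succ=(1,0,1) retry=(0,0,0)
step 6 (T2 CAS): counter=13 r=(12,9,9) succ=(1,0,1) retry=(0,1,0)
step 7 (T1 LOAD): counter=13 r=(13,9,9) succ=(1,0,1) retry=(0,1,0)
step 8 (T1 CAS): counter=14 r=(13,9,9) succ=(2,0,1) retry=(0,1,0)

counter=14 r=(13,9,9) succ=(2,0,1) retry=(0,1,0)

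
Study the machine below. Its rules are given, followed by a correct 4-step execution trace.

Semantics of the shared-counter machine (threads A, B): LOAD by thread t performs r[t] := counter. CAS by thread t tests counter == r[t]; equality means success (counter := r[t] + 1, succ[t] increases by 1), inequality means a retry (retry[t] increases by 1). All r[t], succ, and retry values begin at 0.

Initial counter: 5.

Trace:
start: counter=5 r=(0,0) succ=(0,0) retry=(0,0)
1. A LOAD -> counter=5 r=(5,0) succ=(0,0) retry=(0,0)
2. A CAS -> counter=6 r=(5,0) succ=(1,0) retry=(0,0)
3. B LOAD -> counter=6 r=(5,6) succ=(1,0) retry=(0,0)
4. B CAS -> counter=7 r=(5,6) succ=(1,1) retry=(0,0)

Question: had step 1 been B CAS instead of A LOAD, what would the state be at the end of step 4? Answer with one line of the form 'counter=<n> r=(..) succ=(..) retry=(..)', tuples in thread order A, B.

(re-executing from step 1 with the substitution; state before step 1: counter=5 r=(0,0) succ=(0,0) retry=(0,0))
1. B CAS -> counter=5 r=(0,0) succ=(0,0) retry=(0,1)
2. A CAS -> counter=5 r=(0,0) succ=(0,0) retry=(1,1)
3. B LOAD -> counter=5 r=(0,5) succ=(0,0) retry=(1,1)
4. B CAS -> counter=6 r=(0,5) succ=(0,1) retry=(1,1)

counter=6 r=(0,5) succ=(0,1) retry=(1,1)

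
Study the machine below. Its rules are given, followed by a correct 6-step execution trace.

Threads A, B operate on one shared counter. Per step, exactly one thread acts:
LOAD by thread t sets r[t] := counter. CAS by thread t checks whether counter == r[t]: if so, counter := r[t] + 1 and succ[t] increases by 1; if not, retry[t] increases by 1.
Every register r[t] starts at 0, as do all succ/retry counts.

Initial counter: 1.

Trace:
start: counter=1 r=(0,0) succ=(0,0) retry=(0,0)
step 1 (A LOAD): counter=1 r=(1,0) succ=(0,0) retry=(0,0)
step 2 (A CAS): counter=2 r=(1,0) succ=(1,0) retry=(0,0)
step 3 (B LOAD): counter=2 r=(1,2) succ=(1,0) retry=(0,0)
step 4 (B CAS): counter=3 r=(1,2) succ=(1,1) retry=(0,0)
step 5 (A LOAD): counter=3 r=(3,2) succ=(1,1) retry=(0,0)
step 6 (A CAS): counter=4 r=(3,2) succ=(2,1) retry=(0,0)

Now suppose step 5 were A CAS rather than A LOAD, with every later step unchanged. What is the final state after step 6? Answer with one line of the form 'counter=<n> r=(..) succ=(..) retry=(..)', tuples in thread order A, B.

counter=3 r=(1,2) succ=(1,1) retry=(2,0)

(re-executing from step 5 with the substitution; state before step 5: counter=3 r=(1,2) succ=(1,1) retry=(0,0))
step 5 (A CAS): counter=3 r=(1,2) succ=(1,1) retry=(1,0)
step 6 (A CAS): counter=3 r=(1,2) succ=(1,1) retry=(2,0)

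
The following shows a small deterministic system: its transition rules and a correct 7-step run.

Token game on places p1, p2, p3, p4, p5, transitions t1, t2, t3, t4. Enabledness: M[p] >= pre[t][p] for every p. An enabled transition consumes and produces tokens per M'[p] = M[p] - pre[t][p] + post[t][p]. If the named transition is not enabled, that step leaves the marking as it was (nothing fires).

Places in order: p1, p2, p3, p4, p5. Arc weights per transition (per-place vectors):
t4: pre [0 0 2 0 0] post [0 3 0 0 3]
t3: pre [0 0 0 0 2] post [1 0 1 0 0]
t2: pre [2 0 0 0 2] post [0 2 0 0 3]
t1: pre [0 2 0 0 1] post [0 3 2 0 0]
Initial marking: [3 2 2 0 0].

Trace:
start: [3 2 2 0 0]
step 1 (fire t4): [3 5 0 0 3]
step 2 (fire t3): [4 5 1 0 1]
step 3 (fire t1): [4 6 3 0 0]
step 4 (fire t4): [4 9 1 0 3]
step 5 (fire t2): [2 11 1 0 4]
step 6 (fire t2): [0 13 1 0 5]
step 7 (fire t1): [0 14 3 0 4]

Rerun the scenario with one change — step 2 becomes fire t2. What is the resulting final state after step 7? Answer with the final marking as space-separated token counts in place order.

(re-executing from step 2 with the substitution; state before step 2: [3 5 0 0 3])
step 2 (fire t2): [1 7 0 0 4]
step 3 (fire t1): [1 8 2 0 3]
step 4 (fire t4): [1 11 0 0 6]
step 5 (fire t2): [1 11 0 0 6]
step 6 (fire t2): [1 11 0 0 6]
step 7 (fire t1): [1 12 2 0 5]

1 12 2 0 5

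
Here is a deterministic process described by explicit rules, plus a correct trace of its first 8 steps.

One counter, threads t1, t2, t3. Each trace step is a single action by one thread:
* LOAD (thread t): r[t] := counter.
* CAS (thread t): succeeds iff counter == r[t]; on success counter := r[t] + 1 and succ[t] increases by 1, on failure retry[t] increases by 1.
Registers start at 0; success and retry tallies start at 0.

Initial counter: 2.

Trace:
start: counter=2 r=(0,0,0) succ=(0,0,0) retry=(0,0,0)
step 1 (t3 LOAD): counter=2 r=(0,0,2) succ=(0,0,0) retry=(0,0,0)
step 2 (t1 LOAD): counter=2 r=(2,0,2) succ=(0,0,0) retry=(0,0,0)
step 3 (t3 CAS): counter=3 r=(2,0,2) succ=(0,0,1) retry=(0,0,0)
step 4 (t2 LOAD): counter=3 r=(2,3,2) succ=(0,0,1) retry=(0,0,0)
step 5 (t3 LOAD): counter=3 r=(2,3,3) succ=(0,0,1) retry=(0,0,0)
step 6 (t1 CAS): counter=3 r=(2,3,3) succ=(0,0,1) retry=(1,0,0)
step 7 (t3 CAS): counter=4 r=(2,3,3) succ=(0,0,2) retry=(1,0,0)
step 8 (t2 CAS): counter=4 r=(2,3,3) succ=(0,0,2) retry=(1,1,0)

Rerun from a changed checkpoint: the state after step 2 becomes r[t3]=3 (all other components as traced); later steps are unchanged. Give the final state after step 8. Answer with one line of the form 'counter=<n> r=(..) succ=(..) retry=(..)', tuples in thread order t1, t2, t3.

state after step 2 := counter=2 r=(2,0,3) succ=(0,0,0) retry=(0,0,0)
step 3 (t3 CAS): counter=2 r=(2,0,3) succ=(0,0,0) retry=(0,0,1)
step 4 (t2 LOAD): counter=2 r=(2,2,3) succ=(0,0,0) retry=(0,0,1)
step 5 (t3 LOAD): counter=2 r=(2,2,2) succ=(0,0,0) retry=(0,0,1)
step 6 (t1 CAS): counter=3 r=(2,2,2) succ=(1,0,0) retry=(0,0,1)
step 7 (t3 CAS): counter=3 r=(2,2,2) succ=(1,0,0) retry=(0,0,2)
step 8 (t2 CAS): counter=3 r=(2,2,2) succ=(1,0,0) retry=(0,1,2)

counter=3 r=(2,2,2) succ=(1,0,0) retry=(0,1,2)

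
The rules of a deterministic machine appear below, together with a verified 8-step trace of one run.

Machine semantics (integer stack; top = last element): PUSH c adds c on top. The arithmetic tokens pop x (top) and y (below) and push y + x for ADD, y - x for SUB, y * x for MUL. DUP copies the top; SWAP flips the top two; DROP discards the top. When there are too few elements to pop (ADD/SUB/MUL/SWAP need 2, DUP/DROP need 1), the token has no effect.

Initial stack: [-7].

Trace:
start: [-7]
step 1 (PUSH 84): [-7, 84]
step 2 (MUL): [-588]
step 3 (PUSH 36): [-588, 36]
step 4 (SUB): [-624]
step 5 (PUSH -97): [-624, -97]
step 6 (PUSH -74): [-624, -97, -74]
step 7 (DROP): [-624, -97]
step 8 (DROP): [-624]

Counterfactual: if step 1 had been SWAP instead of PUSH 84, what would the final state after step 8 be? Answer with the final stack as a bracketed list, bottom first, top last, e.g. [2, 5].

(re-executing from step 1 with the substitution; state before step 1: [-7])
step 1 (SWAP): [-7]
step 2 (MUL): [-7]
step 3 (PUSH 36): [-7, 36]
step 4 (SUB): [-43]
step 5 (PUSH -97): [-43, -97]
step 6 (PUSH -74): [-43, -97, -74]
step 7 (DROP): [-43, -97]
step 8 (DROP): [-43]

[-43]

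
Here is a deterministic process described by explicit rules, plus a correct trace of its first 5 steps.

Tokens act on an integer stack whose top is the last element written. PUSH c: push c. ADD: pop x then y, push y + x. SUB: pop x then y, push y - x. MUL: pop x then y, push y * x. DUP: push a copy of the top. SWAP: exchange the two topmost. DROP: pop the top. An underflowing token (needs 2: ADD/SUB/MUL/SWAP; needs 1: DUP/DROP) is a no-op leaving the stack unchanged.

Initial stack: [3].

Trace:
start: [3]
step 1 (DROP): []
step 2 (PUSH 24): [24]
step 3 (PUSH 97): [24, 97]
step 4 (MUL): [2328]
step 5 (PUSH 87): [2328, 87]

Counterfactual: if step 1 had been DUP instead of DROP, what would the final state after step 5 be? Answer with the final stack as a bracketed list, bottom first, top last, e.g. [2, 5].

[3, 3, 2328, 87]

(re-executing from step 1 with the substitution; state before step 1: [3])
step 1 (DUP): [3, 3]
step 2 (PUSH 24): [3, 3, 24]
step 3 (PUSH 97): [3, 3, 24, 97]
step 4 (MUL): [3, 3, 2328]
step 5 (PUSH 87): [3, 3, 2328, 87]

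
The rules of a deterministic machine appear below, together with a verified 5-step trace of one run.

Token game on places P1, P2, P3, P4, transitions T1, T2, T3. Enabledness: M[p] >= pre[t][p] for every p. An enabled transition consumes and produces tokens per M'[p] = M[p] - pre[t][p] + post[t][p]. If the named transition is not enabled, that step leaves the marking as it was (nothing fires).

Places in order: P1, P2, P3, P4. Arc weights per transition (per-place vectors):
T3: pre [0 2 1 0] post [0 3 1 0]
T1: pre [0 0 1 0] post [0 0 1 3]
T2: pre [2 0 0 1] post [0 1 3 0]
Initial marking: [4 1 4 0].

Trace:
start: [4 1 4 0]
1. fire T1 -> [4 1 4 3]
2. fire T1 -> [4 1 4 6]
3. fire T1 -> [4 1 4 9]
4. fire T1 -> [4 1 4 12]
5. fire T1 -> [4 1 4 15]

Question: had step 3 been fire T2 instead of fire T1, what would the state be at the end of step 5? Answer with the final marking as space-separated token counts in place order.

(re-executing from step 3 with the substitution; state before step 3: [4 1 4 6])
3. fire T2 -> [2 2 7 5]
4. fire T1 -> [2 2 7 8]
5. fire T1 -> [2 2 7 11]

2 2 7 11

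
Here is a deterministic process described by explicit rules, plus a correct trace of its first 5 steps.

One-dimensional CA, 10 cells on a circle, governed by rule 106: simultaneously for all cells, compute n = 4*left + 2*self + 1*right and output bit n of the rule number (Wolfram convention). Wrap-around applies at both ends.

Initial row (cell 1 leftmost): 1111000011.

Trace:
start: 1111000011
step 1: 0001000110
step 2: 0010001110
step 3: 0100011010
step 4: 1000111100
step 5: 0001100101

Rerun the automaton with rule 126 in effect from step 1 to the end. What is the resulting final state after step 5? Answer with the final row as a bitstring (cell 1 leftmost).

(re-executing steps 1..5 under rule 126; state before step 1: 1111000011)
step 1: 0001100110
step 2: 0011111111
step 3: 1110000001
step 4: 0011000011
step 5: 1111100111

1111100111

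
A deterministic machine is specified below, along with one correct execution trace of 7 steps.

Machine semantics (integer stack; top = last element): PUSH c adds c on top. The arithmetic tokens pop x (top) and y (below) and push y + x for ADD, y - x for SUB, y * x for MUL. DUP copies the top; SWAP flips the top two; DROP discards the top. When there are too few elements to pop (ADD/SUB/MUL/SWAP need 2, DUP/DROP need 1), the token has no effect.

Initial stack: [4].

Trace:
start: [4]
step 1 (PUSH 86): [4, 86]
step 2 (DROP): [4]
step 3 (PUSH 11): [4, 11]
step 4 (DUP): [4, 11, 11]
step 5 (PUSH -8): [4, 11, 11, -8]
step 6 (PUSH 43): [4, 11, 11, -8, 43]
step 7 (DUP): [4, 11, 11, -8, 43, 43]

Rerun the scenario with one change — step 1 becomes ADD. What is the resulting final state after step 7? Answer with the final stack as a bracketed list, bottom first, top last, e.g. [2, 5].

[11, 11, -8, 43, 43]

(re-executing from step 1 with the substitution; state before step 1: [4])
step 1 (ADD): [4]
step 2 (DROP): []
step 3 (PUSH 11): [11]
step 4 (DUP): [11, 11]
step 5 (PUSH -8): [11, 11, -8]
step 6 (PUSH 43): [11, 11, -8, 43]
step 7 (DUP): [11, 11, -8, 43, 43]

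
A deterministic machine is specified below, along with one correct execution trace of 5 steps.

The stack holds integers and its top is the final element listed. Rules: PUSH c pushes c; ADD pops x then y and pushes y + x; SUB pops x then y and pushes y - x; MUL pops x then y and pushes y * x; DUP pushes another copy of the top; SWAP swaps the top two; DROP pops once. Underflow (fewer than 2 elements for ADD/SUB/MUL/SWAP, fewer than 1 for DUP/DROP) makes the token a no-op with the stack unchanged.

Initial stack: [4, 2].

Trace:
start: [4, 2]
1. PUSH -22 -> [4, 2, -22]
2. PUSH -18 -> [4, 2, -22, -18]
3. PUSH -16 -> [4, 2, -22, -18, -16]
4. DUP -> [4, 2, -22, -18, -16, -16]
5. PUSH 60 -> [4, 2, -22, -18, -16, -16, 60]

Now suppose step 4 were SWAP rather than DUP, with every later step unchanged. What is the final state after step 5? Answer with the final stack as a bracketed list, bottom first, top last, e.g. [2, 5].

(re-executing from step 4 with the substitution; state before step 4: [4, 2, -22, -18, -16])
4. SWAP -> [4, 2, -22, -16, -18]
5. PUSH 60 -> [4, 2, -22, -16, -18, 60]

[4, 2, -22, -16, -18, 60]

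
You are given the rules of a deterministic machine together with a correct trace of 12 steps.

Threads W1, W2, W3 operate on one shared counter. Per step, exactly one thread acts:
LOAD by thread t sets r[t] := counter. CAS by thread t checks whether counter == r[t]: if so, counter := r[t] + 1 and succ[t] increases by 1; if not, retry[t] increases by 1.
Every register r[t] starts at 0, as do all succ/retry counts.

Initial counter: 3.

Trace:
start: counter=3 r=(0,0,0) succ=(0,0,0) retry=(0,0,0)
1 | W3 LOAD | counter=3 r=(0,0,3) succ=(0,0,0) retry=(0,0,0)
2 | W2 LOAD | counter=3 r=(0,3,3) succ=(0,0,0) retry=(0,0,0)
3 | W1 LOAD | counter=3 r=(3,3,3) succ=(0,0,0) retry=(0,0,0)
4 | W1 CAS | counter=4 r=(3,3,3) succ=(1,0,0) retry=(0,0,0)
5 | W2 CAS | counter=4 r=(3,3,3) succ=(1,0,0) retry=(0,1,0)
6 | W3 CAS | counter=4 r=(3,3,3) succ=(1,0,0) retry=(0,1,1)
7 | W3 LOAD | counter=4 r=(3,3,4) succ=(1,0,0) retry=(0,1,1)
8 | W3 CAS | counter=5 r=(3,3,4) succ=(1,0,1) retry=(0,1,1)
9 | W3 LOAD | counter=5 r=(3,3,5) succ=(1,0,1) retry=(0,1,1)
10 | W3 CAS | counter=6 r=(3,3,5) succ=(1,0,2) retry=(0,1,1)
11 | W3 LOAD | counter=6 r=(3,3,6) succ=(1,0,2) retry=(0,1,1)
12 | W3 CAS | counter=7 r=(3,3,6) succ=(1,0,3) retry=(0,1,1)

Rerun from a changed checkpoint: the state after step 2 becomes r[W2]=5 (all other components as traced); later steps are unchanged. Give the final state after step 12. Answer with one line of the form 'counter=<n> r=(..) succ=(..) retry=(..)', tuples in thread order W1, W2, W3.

state after step 2 := counter=3 r=(0,5,3) succ=(0,0,0) retry=(0,0,0)
3 | W1 LOAD | counter=3 r=(3,5,3) succ=(0,0,0) retry=(0,0,0)
4 | W1 CAS | counter=4 r=(3,5,3) succ=(1,0,0) retry=(0,0,0)
5 | W2 CAS | counter=4 r=(3,5,3) succ=(1,0,0) retry=(0,1,0)
6 | W3 CAS | counter=4 r=(3,5,3) succ=(1,0,0) retry=(0,1,1)
7 | W3 LOAD | counter=4 r=(3,5,4) succ=(1,0,0) retry=(0,1,1)
8 | W3 CAS | counter=5 r=(3,5,4) succ=(1,0,1) retry=(0,1,1)
9 | W3 LOAD | counter=5 r=(3,5,5) succ=(1,0,1) retry=(0,1,1)
10 | W3 CAS | counter=6 r=(3,5,5) succ=(1,0,2) retry=(0,1,1)
11 | W3 LOAD | counter=6 r=(3,5,6) succ=(1,0,2) retry=(0,1,1)
12 | W3 CAS | counter=7 r=(3,5,6) succ=(1,0,3) retry=(0,1,1)

counter=7 r=(3,5,6) succ=(1,0,3) retry=(0,1,1)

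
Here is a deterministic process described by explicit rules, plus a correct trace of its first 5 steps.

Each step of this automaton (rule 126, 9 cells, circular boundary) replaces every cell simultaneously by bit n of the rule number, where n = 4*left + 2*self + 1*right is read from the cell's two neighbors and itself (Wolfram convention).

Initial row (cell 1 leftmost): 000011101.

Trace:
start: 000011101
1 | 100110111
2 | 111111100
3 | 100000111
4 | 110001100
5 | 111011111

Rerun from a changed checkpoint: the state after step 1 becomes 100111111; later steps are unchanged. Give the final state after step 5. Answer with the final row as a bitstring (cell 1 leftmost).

000001110

state after step 1 := 100111111
2 | 111100000
3 | 100110001
4 | 111111011
5 | 000001110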